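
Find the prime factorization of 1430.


1430 / 2 = 715
715 / 5 = 143
143 / 11 = 13
13 / 13 = 1
1430 = 2 × 5 × 11 × 13


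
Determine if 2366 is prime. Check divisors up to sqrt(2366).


2366 / 2 = 1183 (exact division)
2366 is NOT prime.

No, 2366 is not prime


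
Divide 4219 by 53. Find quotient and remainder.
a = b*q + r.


4219 = 53 * 79 + 32
Check: 4187 + 32 = 4219

q = 79, r = 32


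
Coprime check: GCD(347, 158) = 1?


Euclidean algorithm:
347 = 2 * 158 + 31
158 = 5 * 31 + 3
31 = 10 * 3 + 1
3 = 3 * 1 + 0
GCD(347, 158) = 1

Yes, coprime (GCD = 1)


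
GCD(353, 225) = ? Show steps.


353 = 1 * 225 + 128
225 = 1 * 128 + 97
128 = 1 * 97 + 31
97 = 3 * 31 + 4
31 = 7 * 4 + 3
4 = 1 * 3 + 1
3 = 3 * 1 + 0
GCD = 1


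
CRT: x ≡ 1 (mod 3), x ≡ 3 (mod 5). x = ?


M = 3*5 = 15
M1 = M/3 = 5, M2 = M/5 = 3
M1^(-1) mod 3 = 2, M2^(-1) mod 5 = 2
x = 1*5*2 + 3*3*2 = 28
28 mod 15 = 13
Check: 13 mod 3 = 1 ✓, 13 mod 5 = 3 ✓

x ≡ 13 (mod 15)


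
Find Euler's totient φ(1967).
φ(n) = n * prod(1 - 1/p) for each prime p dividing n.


1967 = 7 × 281
Prime factors: 7, 281
φ(1967) = 1967 × (1-1/7) × (1-1/281)
= 1967 × 6/7 × 280/281 = 1680

φ(1967) = 1680


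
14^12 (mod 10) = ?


14^1 mod 10 = 4
14^2 mod 10 = 6
14^3 mod 10 = 4
14^4 mod 10 = 6
14^5 mod 10 = 4
14^6 mod 10 = 6
14^7 mod 10 = 4
14^8 mod 10 = 6
14^9 mod 10 = 4
14^10 mod 10 = 6
14^11 mod 10 = 4
14^12 mod 10 = 6


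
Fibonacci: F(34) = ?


Sequence: 1, 1, 2, 3, 5, 8, 13, 21, 34, 55, 89, 144, 233, 377, 610, 987, 1597, 2584, 4181, 6765, 10946, 17711, 28657, 46368, 75025, 121393, 196418, 317811, 514229, 832040, 1346269, 2178309, 3524578, 5702887
F(34) = 5702887


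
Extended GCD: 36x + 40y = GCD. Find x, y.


Tabular extended Euclidean (each row: r = 36*s + 40*t):
r=36, s=1, t=0
r=40, s=0, t=1
q=0: r=36, s=1, t=0   [36*(1) + 40*(0) = 36]
q=1: r=4, s=-1, t=1   [36*(-1) + 40*(1) = 4]
q=9: r=0, s=10, t=-9   [36*(10) + 40*(-9) = 0]
GCD = 4; from the row with r=4: x=-1, y=1
Check: 36*(-1) + 40*(1) = -36 + 40 = 4

GCD = 4, x = -1, y = 1


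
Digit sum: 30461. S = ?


3 + 0 + 4 + 6 + 1 = 14


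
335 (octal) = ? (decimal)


335 (base 8) = 221 (decimal)
221 (decimal) = 221 (base 10)


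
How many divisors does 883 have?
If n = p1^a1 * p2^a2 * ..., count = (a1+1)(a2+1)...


883 = 883^1
d(883) = (1+1) = 2

2 divisors


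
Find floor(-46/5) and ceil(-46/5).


-46/5 = -9.2000
floor = -10
ceil = -9

floor = -10, ceil = -9


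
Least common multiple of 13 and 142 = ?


GCD(13, 142) = 1
LCM = 13*142/1 = 1846/1 = 1846

LCM = 1846


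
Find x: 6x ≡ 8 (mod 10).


GCD(6, 10) = 2 divides 8
Divide: 3x ≡ 4 (mod 5)
x ≡ 3 (mod 5)


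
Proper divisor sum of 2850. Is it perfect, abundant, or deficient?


Proper divisors: 1, 2, 3, 5, 6, 10, 15, 19, 25, 30, 38, 50, 57, 75, 95, 114, 150, 190, 285, 475, 570, 950, 1425
Sum = 1 + 2 + 3 + 5 + 6 + 10 + 15 + 19 + 25 + 30 + 38 + 50 + 57 + 75 + 95 + 114 + 150 + 190 + 285 + 475 + 570 + 950 + 1425 = 4590
4590 > 2850 → abundant

s(2850) = 4590 (abundant)


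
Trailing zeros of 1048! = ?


floor(1048/5) = 209
floor(1048/25) = 41
floor(1048/125) = 8
floor(1048/625) = 1
Total = 259

259 trailing zeros


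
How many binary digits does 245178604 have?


245178604 in base 2 = 1110100111010010000011101100
Number of digits = 28

28 digits (base 2)


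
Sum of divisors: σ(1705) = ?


Divisors of 1705: 1, 5, 11, 31, 55, 155, 341, 1705
Sum = 1 + 5 + 11 + 31 + 55 + 155 + 341 + 1705 = 2304

σ(1705) = 2304


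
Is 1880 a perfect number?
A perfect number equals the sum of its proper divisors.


Proper divisors of 1880: 1, 2, 4, 5, 8, 10, 20, 40, 47, 94, 188, 235, 376, 470, 940
Sum = 1 + 2 + 4 + 5 + 8 + 10 + 20 + 40 + 47 + 94 + 188 + 235 + 376 + 470 + 940 = 2440

No, 1880 is not perfect (2440 ≠ 1880)


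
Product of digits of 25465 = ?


2 × 5 × 4 × 6 × 5 = 1200


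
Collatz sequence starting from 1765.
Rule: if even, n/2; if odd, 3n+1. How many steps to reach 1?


1765 → 5296 → 2648 → 1324 → 662 → 331 → 994 → 497 → 1492 → 746 → 373 → 1120 → 560 → 280 → 140 → 70 → 35 → 106 → 53 → 160 → 80 → 40 → 20 → 10 → 5 → 16 → 8 → 4 → 2 → 1
Total steps = 29

29 steps


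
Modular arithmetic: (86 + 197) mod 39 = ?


86 + 197 = 283
283 mod 39 = 10


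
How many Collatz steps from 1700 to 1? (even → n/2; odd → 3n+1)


1700 → 850 → 425 → 1276 → 638 → 319 → 958 → 479 → 1438 → 719 → 2158 → 1079 → 3238 → 1619 → 4858 → 2429 → 7288 → 3644 → 1822 → 911 → 2734 → 1367 → 4102 → 2051 → 6154 → 3077 → 9232 → 4616 → 2308 → 1154 → 577 → 1732 → 866 → 433 → 1300 → 650 → 325 → 976 → 488 → 244 → 122 → 61 → 184 → 92 → 46 → 23 → 70 → 35 → 106 → 53 → 160 → 80 → 40 → 20 → 10 → 5 → 16 → 8 → 4 → 2 → 1
Total steps = 60

60 steps


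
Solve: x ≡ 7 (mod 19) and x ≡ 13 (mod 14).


M = 19*14 = 266
M1 = M/19 = 14, M2 = M/14 = 19
M1^(-1) mod 19 = 15, M2^(-1) mod 14 = 3
x = 7*14*15 + 13*19*3 = 2211
2211 mod 266 = 83
Check: 83 mod 19 = 7 ✓, 83 mod 14 = 13 ✓

x ≡ 83 (mod 266)


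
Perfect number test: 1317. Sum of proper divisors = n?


Proper divisors of 1317: 1, 3, 439
Sum = 1 + 3 + 439 = 443

No, 1317 is not perfect (443 ≠ 1317)


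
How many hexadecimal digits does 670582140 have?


670582140 in base 16 = 27F8457C
Number of digits = 8

8 digits (base 16)


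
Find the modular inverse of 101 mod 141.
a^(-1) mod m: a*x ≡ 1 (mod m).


Use the extended Euclidean algorithm on (141, 101); each row r = 141*s + 101*t:
r=141, s=1, t=0
r=101, s=0, t=1
q=1: r=40, s=1, t=-1   [141*(1) + 101*(-1) = 40]
q=2: r=21, s=-2, t=3   [141*(-2) + 101*(3) = 21]
q=1: r=19, s=3, t=-4   [141*(3) + 101*(-4) = 19]
q=1: r=2, s=-5, t=7   [141*(-5) + 101*(7) = 2]
q=9: r=1, s=48, t=-67   [141*(48) + 101*(-67) = 1]
q=2: r=0, s=-101, t=141   [141*(-101) + 101*(141) = 0]
GCD = 1 with t = -67, so 101*(-67) ≡ 1 (mod 141)
Inverse = -67 mod 141 = 74
Check: 101 * 74 = 7474 ≡ 1 (mod 141)

101^(-1) ≡ 74 (mod 141)


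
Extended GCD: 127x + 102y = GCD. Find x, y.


Tabular extended Euclidean (each row: r = 127*s + 102*t):
r=127, s=1, t=0
r=102, s=0, t=1
q=1: r=25, s=1, t=-1   [127*(1) + 102*(-1) = 25]
q=4: r=2, s=-4, t=5   [127*(-4) + 102*(5) = 2]
q=12: r=1, s=49, t=-61   [127*(49) + 102*(-61) = 1]
q=2: r=0, s=-102, t=127   [127*(-102) + 102*(127) = 0]
GCD = 1; from the row with r=1: x=49, y=-61
Check: 127*(49) + 102*(-61) = 6223 - 6222 = 1

GCD = 1, x = 49, y = -61


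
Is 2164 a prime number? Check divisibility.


2164 / 2 = 1082 (exact division)
2164 is NOT prime.

No, 2164 is not prime


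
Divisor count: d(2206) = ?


2206 = 2^1 × 1103^1
d(2206) = (1+1) × (1+1) = 4

4 divisors


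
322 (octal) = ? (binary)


322 (base 8) = 210 (decimal)
210 (decimal) = 11010010 (base 2)


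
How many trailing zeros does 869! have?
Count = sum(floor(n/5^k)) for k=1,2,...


floor(869/5) = 173
floor(869/25) = 34
floor(869/125) = 6
floor(869/625) = 1
Total = 214

214 trailing zeros


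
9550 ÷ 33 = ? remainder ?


9550 = 33 * 289 + 13
Check: 9537 + 13 = 9550

q = 289, r = 13


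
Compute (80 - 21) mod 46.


80 - 21 = 59
59 mod 46 = 13


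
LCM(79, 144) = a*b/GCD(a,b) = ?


GCD(79, 144) = 1
LCM = 79*144/1 = 11376/1 = 11376

LCM = 11376


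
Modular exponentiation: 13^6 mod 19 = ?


13^1 mod 19 = 13
13^2 mod 19 = 17
13^3 mod 19 = 12
13^4 mod 19 = 4
13^5 mod 19 = 14
13^6 mod 19 = 11


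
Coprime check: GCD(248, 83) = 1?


Euclidean algorithm:
248 = 2 * 83 + 82
83 = 1 * 82 + 1
82 = 82 * 1 + 0
GCD(248, 83) = 1

Yes, coprime (GCD = 1)


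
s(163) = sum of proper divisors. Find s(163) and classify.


Proper divisors: 1
Sum = 1 = 1
1 < 163 → deficient

s(163) = 1 (deficient)


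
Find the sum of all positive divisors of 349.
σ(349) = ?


Divisors of 349: 1, 349
Sum = 1 + 349 = 350

σ(349) = 350


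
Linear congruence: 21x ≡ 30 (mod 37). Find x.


GCD(21, 37) = 1, unique solution
a^(-1) mod 37 = 30
x = 30 * 30 mod 37 = 12

x ≡ 12 (mod 37)


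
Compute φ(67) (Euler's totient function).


67 = 67
Prime factors: 67
φ(67) = 67 × (1-1/67)
= 67 × 66/67 = 66

φ(67) = 66


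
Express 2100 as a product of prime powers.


2100 / 2 = 1050
1050 / 2 = 525
525 / 3 = 175
175 / 5 = 35
35 / 5 = 7
7 / 7 = 1
2100 = 2^2 × 3 × 5^2 × 7


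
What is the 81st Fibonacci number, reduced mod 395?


F(k) mod 395 for k=1..81:
1, 1, 2, 3, 5, 8, 13, 21, 34, 55, 89, 144, 233, 377, 215, 197, 17, 214, 231, 50, 281, 331, 217, 153, 370, 128, 103, 231, 334, 170, 109, 279, 388, 272, 265, 142, 12, 154, 166, 320, 91, 16, 107, 123, 230, 353, 188, 146, 334, 85, 24, 109, 133, 242, 375, 222, 202, 29, 231, 260, 96, 356, 57, 18, 75, 93, 168, 261, 34, 295, 329, 229, 163, 392, 160, 157, 317, 79, 1, 80, 81
F(81) mod 395 = 81


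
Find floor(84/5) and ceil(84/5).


84/5 = 16.8000
floor = 16
ceil = 17

floor = 16, ceil = 17


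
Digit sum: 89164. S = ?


8 + 9 + 1 + 6 + 4 = 28


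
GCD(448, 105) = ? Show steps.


448 = 4 * 105 + 28
105 = 3 * 28 + 21
28 = 1 * 21 + 7
21 = 3 * 7 + 0
GCD = 7


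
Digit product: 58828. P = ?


5 × 8 × 8 × 2 × 8 = 5120


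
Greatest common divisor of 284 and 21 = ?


284 = 13 * 21 + 11
21 = 1 * 11 + 10
11 = 1 * 10 + 1
10 = 10 * 1 + 0
GCD = 1


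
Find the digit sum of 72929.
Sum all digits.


7 + 2 + 9 + 2 + 9 = 29


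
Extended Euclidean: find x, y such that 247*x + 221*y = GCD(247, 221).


Tabular extended Euclidean (each row: r = 247*s + 221*t):
r=247, s=1, t=0
r=221, s=0, t=1
q=1: r=26, s=1, t=-1   [247*(1) + 221*(-1) = 26]
q=8: r=13, s=-8, t=9   [247*(-8) + 221*(9) = 13]
q=2: r=0, s=17, t=-19   [247*(17) + 221*(-19) = 0]
GCD = 13; from the row with r=13: x=-8, y=9
Check: 247*(-8) + 221*(9) = -1976 + 1989 = 13

GCD = 13, x = -8, y = 9


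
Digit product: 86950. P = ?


8 × 6 × 9 × 5 × 0 = 0


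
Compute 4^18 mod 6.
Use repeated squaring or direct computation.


4^1 mod 6 = 4
4^2 mod 6 = 4
4^3 mod 6 = 4
4^4 mod 6 = 4
4^5 mod 6 = 4
4^6 mod 6 = 4
4^7 mod 6 = 4
4^8 mod 6 = 4
4^9 mod 6 = 4
4^10 mod 6 = 4
4^11 mod 6 = 4
4^12 mod 6 = 4
4^13 mod 6 = 4
4^14 mod 6 = 4
4^15 mod 6 = 4
4^16 mod 6 = 4
4^17 mod 6 = 4
4^18 mod 6 = 4


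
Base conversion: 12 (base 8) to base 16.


12 (base 8) = 10 (decimal)
10 (decimal) = A (base 16)


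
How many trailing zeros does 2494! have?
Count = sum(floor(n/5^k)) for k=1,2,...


floor(2494/5) = 498
floor(2494/25) = 99
floor(2494/125) = 19
floor(2494/625) = 3
Total = 619

619 trailing zeros


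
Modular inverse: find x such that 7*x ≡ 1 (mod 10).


Use the extended Euclidean algorithm on (10, 7); each row r = 10*s + 7*t:
r=10, s=1, t=0
r=7, s=0, t=1
q=1: r=3, s=1, t=-1   [10*(1) + 7*(-1) = 3]
q=2: r=1, s=-2, t=3   [10*(-2) + 7*(3) = 1]
q=3: r=0, s=7, t=-10   [10*(7) + 7*(-10) = 0]
GCD = 1 with t = 3, so 7*(3) ≡ 1 (mod 10)
Inverse = 3 mod 10 = 3
Check: 7 * 3 = 21 ≡ 1 (mod 10)

7^(-1) ≡ 3 (mod 10)


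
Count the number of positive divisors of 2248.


2248 = 2^3 × 281^1
d(2248) = (3+1) × (1+1) = 8

8 divisors


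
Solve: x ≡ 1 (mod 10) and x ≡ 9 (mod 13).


M = 10*13 = 130
M1 = M/10 = 13, M2 = M/13 = 10
M1^(-1) mod 10 = 7, M2^(-1) mod 13 = 4
x = 1*13*7 + 9*10*4 = 451
451 mod 130 = 61
Check: 61 mod 10 = 1 ✓, 61 mod 13 = 9 ✓

x ≡ 61 (mod 130)


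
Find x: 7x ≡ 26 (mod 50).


GCD(7, 50) = 1, unique solution
a^(-1) mod 50 = 43
x = 43 * 26 mod 50 = 18

x ≡ 18 (mod 50)


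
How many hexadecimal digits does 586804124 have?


586804124 in base 16 = 22F9EB9C
Number of digits = 8

8 digits (base 16)


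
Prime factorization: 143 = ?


143 / 11 = 13
13 / 13 = 1
143 = 11 × 13


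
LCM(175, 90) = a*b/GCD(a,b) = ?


GCD(175, 90) = 5
LCM = 175*90/5 = 15750/5 = 3150

LCM = 3150


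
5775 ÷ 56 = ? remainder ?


5775 = 56 * 103 + 7
Check: 5768 + 7 = 5775

q = 103, r = 7


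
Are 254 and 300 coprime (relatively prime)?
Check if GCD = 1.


Euclidean algorithm:
300 = 1 * 254 + 46
254 = 5 * 46 + 24
46 = 1 * 24 + 22
24 = 1 * 22 + 2
22 = 11 * 2 + 0
GCD(254, 300) = 2

No, not coprime (GCD = 2)


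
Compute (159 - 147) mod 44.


159 - 147 = 12
12 mod 44 = 12


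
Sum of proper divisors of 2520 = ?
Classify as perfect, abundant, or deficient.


Proper divisors: 1, 2, 3, 4, 5, 6, 7, 8, 9, 10, 12, 14, 15, 18, 20, 21, 24, 28, 30, 35, 36, 40, 42, 45, 56, 60, 63, 70, 72, 84, 90, 105, 120, 126, 140, 168, 180, 210, 252, 280, 315, 360, 420, 504, 630, 840, 1260
Sum = 1 + 2 + 3 + 4 + 5 + 6 + 7 + 8 + 9 + 10 + 12 + 14 + 15 + 18 + 20 + 21 + 24 + 28 + 30 + 35 + 36 + 40 + 42 + 45 + 56 + 60 + 63 + 70 + 72 + 84 + 90 + 105 + 120 + 126 + 140 + 168 + 180 + 210 + 252 + 280 + 315 + 360 + 420 + 504 + 630 + 840 + 1260 = 6840
6840 > 2520 → abundant

s(2520) = 6840 (abundant)


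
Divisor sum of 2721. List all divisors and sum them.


Divisors of 2721: 1, 3, 907, 2721
Sum = 1 + 3 + 907 + 2721 = 3632

σ(2721) = 3632


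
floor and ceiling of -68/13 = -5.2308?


-68/13 = -5.2308
floor = -6
ceil = -5

floor = -6, ceil = -5


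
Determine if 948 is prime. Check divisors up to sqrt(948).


948 / 2 = 474 (exact division)
948 is NOT prime.

No, 948 is not prime


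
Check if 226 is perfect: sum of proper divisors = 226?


Proper divisors of 226: 1, 2, 113
Sum = 1 + 2 + 113 = 116

No, 226 is not perfect (116 ≠ 226)


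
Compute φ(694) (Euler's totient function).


694 = 2 × 347
Prime factors: 2, 347
φ(694) = 694 × (1-1/2) × (1-1/347)
= 694 × 1/2 × 346/347 = 346

φ(694) = 346


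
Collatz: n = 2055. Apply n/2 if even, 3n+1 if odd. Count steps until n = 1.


2055 → 6166 → 3083 → 9250 → 4625 → 13876 → 6938 → 3469 → 10408 → 5204 → 2602 → 1301 → 3904 → 1952 → 976 → 488 → 244 → 122 → 61 → 184 → 92 → 46 → 23 → 70 → 35 → 106 → 53 → 160 → 80 → 40 → 20 → 10 → 5 → 16 → 8 → 4 → 2 → 1
Total steps = 37

37 steps


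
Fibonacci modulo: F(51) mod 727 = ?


F(k) mod 727 for k=1..51:
1, 1, 2, 3, 5, 8, 13, 21, 34, 55, 89, 144, 233, 377, 610, 260, 143, 403, 546, 222, 41, 263, 304, 567, 144, 711, 128, 112, 240, 352, 592, 217, 82, 299, 381, 680, 334, 287, 621, 181, 75, 256, 331, 587, 191, 51, 242, 293, 535, 101, 636
F(51) mod 727 = 636


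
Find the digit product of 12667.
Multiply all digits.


1 × 2 × 6 × 6 × 7 = 504


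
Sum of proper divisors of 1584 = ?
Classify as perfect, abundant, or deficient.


Proper divisors: 1, 2, 3, 4, 6, 8, 9, 11, 12, 16, 18, 22, 24, 33, 36, 44, 48, 66, 72, 88, 99, 132, 144, 176, 198, 264, 396, 528, 792
Sum = 1 + 2 + 3 + 4 + 6 + 8 + 9 + 11 + 12 + 16 + 18 + 22 + 24 + 33 + 36 + 44 + 48 + 66 + 72 + 88 + 99 + 132 + 144 + 176 + 198 + 264 + 396 + 528 + 792 = 3252
3252 > 1584 → abundant

s(1584) = 3252 (abundant)


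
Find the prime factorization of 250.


250 / 2 = 125
125 / 5 = 25
25 / 5 = 5
5 / 5 = 1
250 = 2 × 5^3


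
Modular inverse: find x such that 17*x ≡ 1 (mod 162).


Use the extended Euclidean algorithm on (162, 17); each row r = 162*s + 17*t:
r=162, s=1, t=0
r=17, s=0, t=1
q=9: r=9, s=1, t=-9   [162*(1) + 17*(-9) = 9]
q=1: r=8, s=-1, t=10   [162*(-1) + 17*(10) = 8]
q=1: r=1, s=2, t=-19   [162*(2) + 17*(-19) = 1]
q=8: r=0, s=-17, t=162   [162*(-17) + 17*(162) = 0]
GCD = 1 with t = -19, so 17*(-19) ≡ 1 (mod 162)
Inverse = -19 mod 162 = 143
Check: 17 * 143 = 2431 ≡ 1 (mod 162)

17^(-1) ≡ 143 (mod 162)


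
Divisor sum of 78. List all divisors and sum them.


Divisors of 78: 1, 2, 3, 6, 13, 26, 39, 78
Sum = 1 + 2 + 3 + 6 + 13 + 26 + 39 + 78 = 168

σ(78) = 168


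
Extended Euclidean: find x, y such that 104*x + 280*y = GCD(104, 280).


Tabular extended Euclidean (each row: r = 104*s + 280*t):
r=104, s=1, t=0
r=280, s=0, t=1
q=0: r=104, s=1, t=0   [104*(1) + 280*(0) = 104]
q=2: r=72, s=-2, t=1   [104*(-2) + 280*(1) = 72]
q=1: r=32, s=3, t=-1   [104*(3) + 280*(-1) = 32]
q=2: r=8, s=-8, t=3   [104*(-8) + 280*(3) = 8]
q=4: r=0, s=35, t=-13   [104*(35) + 280*(-13) = 0]
GCD = 8; from the row with r=8: x=-8, y=3
Check: 104*(-8) + 280*(3) = -832 + 840 = 8

GCD = 8, x = -8, y = 3


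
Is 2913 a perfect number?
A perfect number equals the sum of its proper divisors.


Proper divisors of 2913: 1, 3, 971
Sum = 1 + 3 + 971 = 975

No, 2913 is not perfect (975 ≠ 2913)


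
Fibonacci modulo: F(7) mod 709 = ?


F(k) mod 709 for k=1..7:
1, 1, 2, 3, 5, 8, 13
F(7) mod 709 = 13


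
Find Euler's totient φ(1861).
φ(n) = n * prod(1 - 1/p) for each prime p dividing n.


1861 = 1861
Prime factors: 1861
φ(1861) = 1861 × (1-1/1861)
= 1861 × 1860/1861 = 1860

φ(1861) = 1860


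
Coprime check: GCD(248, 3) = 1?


Euclidean algorithm:
248 = 82 * 3 + 2
3 = 1 * 2 + 1
2 = 2 * 1 + 0
GCD(248, 3) = 1

Yes, coprime (GCD = 1)


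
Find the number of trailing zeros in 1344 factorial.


floor(1344/5) = 268
floor(1344/25) = 53
floor(1344/125) = 10
floor(1344/625) = 2
Total = 333

333 trailing zeros


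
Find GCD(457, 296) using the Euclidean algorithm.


457 = 1 * 296 + 161
296 = 1 * 161 + 135
161 = 1 * 135 + 26
135 = 5 * 26 + 5
26 = 5 * 5 + 1
5 = 5 * 1 + 0
GCD = 1


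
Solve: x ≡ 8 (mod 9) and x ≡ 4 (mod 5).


M = 9*5 = 45
M1 = M/9 = 5, M2 = M/5 = 9
M1^(-1) mod 9 = 2, M2^(-1) mod 5 = 4
x = 8*5*2 + 4*9*4 = 224
224 mod 45 = 44
Check: 44 mod 9 = 8 ✓, 44 mod 5 = 4 ✓

x ≡ 44 (mod 45)


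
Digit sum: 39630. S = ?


3 + 9 + 6 + 3 + 0 = 21


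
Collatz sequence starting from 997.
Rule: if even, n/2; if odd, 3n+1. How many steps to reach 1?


997 → 2992 → 1496 → 748 → 374 → 187 → 562 → 281 → 844 → 422 → 211 → 634 → 317 → 952 → 476 → 238 → 119 → 358 → 179 → 538 → 269 → 808 → 404 → 202 → 101 → 304 → 152 → 76 → 38 → 19 → 58 → 29 → 88 → 44 → 22 → 11 → 34 → 17 → 52 → 26 → 13 → 40 → 20 → 10 → 5 → 16 → 8 → 4 → 2 → 1
Total steps = 49

49 steps


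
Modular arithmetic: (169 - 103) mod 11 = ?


169 - 103 = 66
66 mod 11 = 0


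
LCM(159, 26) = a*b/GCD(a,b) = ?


GCD(159, 26) = 1
LCM = 159*26/1 = 4134/1 = 4134

LCM = 4134


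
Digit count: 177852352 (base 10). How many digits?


177852352 has 9 digits in base 10
floor(log10(177852352)) + 1 = floor(8.2501) + 1 = 9

9 digits (base 10)


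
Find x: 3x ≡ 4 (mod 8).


GCD(3, 8) = 1, unique solution
a^(-1) mod 8 = 3
x = 3 * 4 mod 8 = 4

x ≡ 4 (mod 8)


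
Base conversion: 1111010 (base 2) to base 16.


1111010 (base 2) = 122 (decimal)
122 (decimal) = 7A (base 16)


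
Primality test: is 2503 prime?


Check divisors up to sqrt(2503) = 50.0300
No divisors found.
2503 is prime.

Yes, 2503 is prime


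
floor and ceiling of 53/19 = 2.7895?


53/19 = 2.7895
floor = 2
ceil = 3

floor = 2, ceil = 3


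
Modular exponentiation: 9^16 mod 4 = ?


9^1 mod 4 = 1
9^2 mod 4 = 1
9^3 mod 4 = 1
9^4 mod 4 = 1
9^5 mod 4 = 1
9^6 mod 4 = 1
9^7 mod 4 = 1
9^8 mod 4 = 1
9^9 mod 4 = 1
9^10 mod 4 = 1
9^11 mod 4 = 1
9^12 mod 4 = 1
9^13 mod 4 = 1
9^14 mod 4 = 1
9^15 mod 4 = 1
9^16 mod 4 = 1


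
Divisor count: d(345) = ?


345 = 3^1 × 5^1 × 23^1
d(345) = (1+1) × (1+1) × (1+1) = 8

8 divisors


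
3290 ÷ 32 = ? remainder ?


3290 = 32 * 102 + 26
Check: 3264 + 26 = 3290

q = 102, r = 26


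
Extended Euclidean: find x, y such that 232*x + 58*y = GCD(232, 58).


Tabular extended Euclidean (each row: r = 232*s + 58*t):
r=232, s=1, t=0
r=58, s=0, t=1
q=4: r=0, s=1, t=-4   [232*(1) + 58*(-4) = 0]
GCD = 58; from the row with r=58: x=0, y=1
Check: 232*(0) + 58*(1) = 0 + 58 = 58

GCD = 58, x = 0, y = 1


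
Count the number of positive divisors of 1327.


1327 = 1327^1
d(1327) = (1+1) = 2

2 divisors


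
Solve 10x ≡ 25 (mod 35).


GCD(10, 35) = 5 divides 25
Divide: 2x ≡ 5 (mod 7)
x ≡ 6 (mod 7)


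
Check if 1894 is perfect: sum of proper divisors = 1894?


Proper divisors of 1894: 1, 2, 947
Sum = 1 + 2 + 947 = 950

No, 1894 is not perfect (950 ≠ 1894)


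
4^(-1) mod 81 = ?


Use the extended Euclidean algorithm on (81, 4); each row r = 81*s + 4*t:
r=81, s=1, t=0
r=4, s=0, t=1
q=20: r=1, s=1, t=-20   [81*(1) + 4*(-20) = 1]
q=4: r=0, s=-4, t=81   [81*(-4) + 4*(81) = 0]
GCD = 1 with t = -20, so 4*(-20) ≡ 1 (mod 81)
Inverse = -20 mod 81 = 61
Check: 4 * 61 = 244 ≡ 1 (mod 81)

4^(-1) ≡ 61 (mod 81)


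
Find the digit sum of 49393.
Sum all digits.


4 + 9 + 3 + 9 + 3 = 28


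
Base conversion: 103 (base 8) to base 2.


103 (base 8) = 67 (decimal)
67 (decimal) = 1000011 (base 2)


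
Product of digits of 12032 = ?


1 × 2 × 0 × 3 × 2 = 0


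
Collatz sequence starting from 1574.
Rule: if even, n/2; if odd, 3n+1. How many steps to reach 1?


1574 → 787 → 2362 → 1181 → 3544 → 1772 → 886 → 443 → 1330 → 665 → 1996 → 998 → 499 → 1498 → 749 → 2248 → 1124 → 562 → 281 → 844 → 422 → 211 → 634 → 317 → 952 → 476 → 238 → 119 → 358 → 179 → 538 → 269 → 808 → 404 → 202 → 101 → 304 → 152 → 76 → 38 → 19 → 58 → 29 → 88 → 44 → 22 → 11 → 34 → 17 → 52 → 26 → 13 → 40 → 20 → 10 → 5 → 16 → 8 → 4 → 2 → 1
Total steps = 60

60 steps


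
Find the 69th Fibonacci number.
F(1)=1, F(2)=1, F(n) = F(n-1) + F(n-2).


Sequence: 1, 1, 2, 3, 5, 8, 13, 21, 34, 55, 89, 144, 233, 377, 610, 987, 1597, 2584, 4181, 6765, 10946, 17711, 28657, 46368, 75025, 121393, 196418, 317811, 514229, 832040, 1346269, 2178309, 3524578, 5702887, 9227465, 14930352, 24157817, 39088169, 63245986, 102334155, 165580141, 267914296, 433494437, 701408733, 1134903170, 1836311903, 2971215073, 4807526976, 7778742049, 12586269025, 20365011074, 32951280099, 53316291173, 86267571272, 139583862445, 225851433717, 365435296162, 591286729879, 956722026041, 1548008755920, 2504730781961, 4052739537881, 6557470319842, 10610209857723, 17167680177565, 27777890035288, 44945570212853, 72723460248141, 117669030460994
F(69) = 117669030460994


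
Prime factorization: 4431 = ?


4431 / 3 = 1477
1477 / 7 = 211
211 / 211 = 1
4431 = 3 × 7 × 211


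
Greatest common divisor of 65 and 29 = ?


65 = 2 * 29 + 7
29 = 4 * 7 + 1
7 = 7 * 1 + 0
GCD = 1


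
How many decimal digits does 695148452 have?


695148452 has 9 digits in base 10
floor(log10(695148452)) + 1 = floor(8.8421) + 1 = 9

9 digits (base 10)


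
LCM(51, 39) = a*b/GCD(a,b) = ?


GCD(51, 39) = 3
LCM = 51*39/3 = 1989/3 = 663

LCM = 663


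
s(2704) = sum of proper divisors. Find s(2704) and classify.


Proper divisors: 1, 2, 4, 8, 13, 16, 26, 52, 104, 169, 208, 338, 676, 1352
Sum = 1 + 2 + 4 + 8 + 13 + 16 + 26 + 52 + 104 + 169 + 208 + 338 + 676 + 1352 = 2969
2969 > 2704 → abundant

s(2704) = 2969 (abundant)


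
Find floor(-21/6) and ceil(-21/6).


-21/6 = -3.5000
floor = -4
ceil = -3

floor = -4, ceil = -3


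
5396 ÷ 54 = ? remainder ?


5396 = 54 * 99 + 50
Check: 5346 + 50 = 5396

q = 99, r = 50


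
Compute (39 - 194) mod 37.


39 - 194 = -155
-155 mod 37 = 30


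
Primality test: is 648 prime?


648 / 2 = 324 (exact division)
648 is NOT prime.

No, 648 is not prime


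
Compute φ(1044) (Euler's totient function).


1044 = 2^2 × 3^2 × 29
Prime factors: 2, 3, 29
φ(1044) = 1044 × (1-1/2) × (1-1/3) × (1-1/29)
= 1044 × 1/2 × 2/3 × 28/29 = 336

φ(1044) = 336


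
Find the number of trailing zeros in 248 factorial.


floor(248/5) = 49
floor(248/25) = 9
floor(248/125) = 1
Total = 59

59 trailing zeros


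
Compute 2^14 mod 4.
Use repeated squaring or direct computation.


2^1 mod 4 = 2
2^2 mod 4 = 0
2^3 mod 4 = 0
2^4 mod 4 = 0
2^5 mod 4 = 0
2^6 mod 4 = 0
2^7 mod 4 = 0
2^8 mod 4 = 0
2^9 mod 4 = 0
2^10 mod 4 = 0
2^11 mod 4 = 0
2^12 mod 4 = 0
2^13 mod 4 = 0
2^14 mod 4 = 0


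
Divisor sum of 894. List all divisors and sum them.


Divisors of 894: 1, 2, 3, 6, 149, 298, 447, 894
Sum = 1 + 2 + 3 + 6 + 149 + 298 + 447 + 894 = 1800

σ(894) = 1800


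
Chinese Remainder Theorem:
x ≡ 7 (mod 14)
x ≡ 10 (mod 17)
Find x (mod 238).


M = 14*17 = 238
M1 = M/14 = 17, M2 = M/17 = 14
M1^(-1) mod 14 = 5, M2^(-1) mod 17 = 11
x = 7*17*5 + 10*14*11 = 2135
2135 mod 238 = 231
Check: 231 mod 14 = 7 ✓, 231 mod 17 = 10 ✓

x ≡ 231 (mod 238)


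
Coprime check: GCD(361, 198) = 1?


Euclidean algorithm:
361 = 1 * 198 + 163
198 = 1 * 163 + 35
163 = 4 * 35 + 23
35 = 1 * 23 + 12
23 = 1 * 12 + 11
12 = 1 * 11 + 1
11 = 11 * 1 + 0
GCD(361, 198) = 1

Yes, coprime (GCD = 1)


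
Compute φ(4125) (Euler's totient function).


4125 = 3 × 5^3 × 11
Prime factors: 3, 5, 11
φ(4125) = 4125 × (1-1/3) × (1-1/5) × (1-1/11)
= 4125 × 2/3 × 4/5 × 10/11 = 2000

φ(4125) = 2000


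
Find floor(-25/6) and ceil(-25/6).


-25/6 = -4.1667
floor = -5
ceil = -4

floor = -5, ceil = -4


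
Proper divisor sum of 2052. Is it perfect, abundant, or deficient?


Proper divisors: 1, 2, 3, 4, 6, 9, 12, 18, 19, 27, 36, 38, 54, 57, 76, 108, 114, 171, 228, 342, 513, 684, 1026
Sum = 1 + 2 + 3 + 4 + 6 + 9 + 12 + 18 + 19 + 27 + 36 + 38 + 54 + 57 + 76 + 108 + 114 + 171 + 228 + 342 + 513 + 684 + 1026 = 3548
3548 > 2052 → abundant

s(2052) = 3548 (abundant)


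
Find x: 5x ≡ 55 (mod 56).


GCD(5, 56) = 1, unique solution
a^(-1) mod 56 = 45
x = 45 * 55 mod 56 = 11

x ≡ 11 (mod 56)


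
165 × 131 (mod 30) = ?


165 × 131 = 21615
21615 mod 30 = 15


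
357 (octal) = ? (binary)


357 (base 8) = 239 (decimal)
239 (decimal) = 11101111 (base 2)


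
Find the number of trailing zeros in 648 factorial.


floor(648/5) = 129
floor(648/25) = 25
floor(648/125) = 5
floor(648/625) = 1
Total = 160

160 trailing zeros


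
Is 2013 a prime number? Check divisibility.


2013 / 3 = 671 (exact division)
2013 is NOT prime.

No, 2013 is not prime


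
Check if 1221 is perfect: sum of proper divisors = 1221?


Proper divisors of 1221: 1, 3, 11, 33, 37, 111, 407
Sum = 1 + 3 + 11 + 33 + 37 + 111 + 407 = 603

No, 1221 is not perfect (603 ≠ 1221)


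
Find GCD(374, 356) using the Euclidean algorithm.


374 = 1 * 356 + 18
356 = 19 * 18 + 14
18 = 1 * 14 + 4
14 = 3 * 4 + 2
4 = 2 * 2 + 0
GCD = 2


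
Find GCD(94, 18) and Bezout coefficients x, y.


Tabular extended Euclidean (each row: r = 94*s + 18*t):
r=94, s=1, t=0
r=18, s=0, t=1
q=5: r=4, s=1, t=-5   [94*(1) + 18*(-5) = 4]
q=4: r=2, s=-4, t=21   [94*(-4) + 18*(21) = 2]
q=2: r=0, s=9, t=-47   [94*(9) + 18*(-47) = 0]
GCD = 2; from the row with r=2: x=-4, y=21
Check: 94*(-4) + 18*(21) = -376 + 378 = 2

GCD = 2, x = -4, y = 21


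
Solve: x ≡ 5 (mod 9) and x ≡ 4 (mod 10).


M = 9*10 = 90
M1 = M/9 = 10, M2 = M/10 = 9
M1^(-1) mod 9 = 1, M2^(-1) mod 10 = 9
x = 5*10*1 + 4*9*9 = 374
374 mod 90 = 14
Check: 14 mod 9 = 5 ✓, 14 mod 10 = 4 ✓

x ≡ 14 (mod 90)


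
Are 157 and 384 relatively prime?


Euclidean algorithm:
384 = 2 * 157 + 70
157 = 2 * 70 + 17
70 = 4 * 17 + 2
17 = 8 * 2 + 1
2 = 2 * 1 + 0
GCD(157, 384) = 1

Yes, coprime (GCD = 1)


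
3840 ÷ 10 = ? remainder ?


3840 = 10 * 384 + 0
Check: 3840 + 0 = 3840

q = 384, r = 0


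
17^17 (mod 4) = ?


17^1 mod 4 = 1
17^2 mod 4 = 1
17^3 mod 4 = 1
17^4 mod 4 = 1
17^5 mod 4 = 1
17^6 mod 4 = 1
17^7 mod 4 = 1
17^8 mod 4 = 1
17^9 mod 4 = 1
17^10 mod 4 = 1
17^11 mod 4 = 1
17^12 mod 4 = 1
17^13 mod 4 = 1
17^14 mod 4 = 1
17^15 mod 4 = 1
17^16 mod 4 = 1
17^17 mod 4 = 1


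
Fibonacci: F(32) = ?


Sequence: 1, 1, 2, 3, 5, 8, 13, 21, 34, 55, 89, 144, 233, 377, 610, 987, 1597, 2584, 4181, 6765, 10946, 17711, 28657, 46368, 75025, 121393, 196418, 317811, 514229, 832040, 1346269, 2178309
F(32) = 2178309


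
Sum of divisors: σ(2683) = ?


Divisors of 2683: 1, 2683
Sum = 1 + 2683 = 2684

σ(2683) = 2684


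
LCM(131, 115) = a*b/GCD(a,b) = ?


GCD(131, 115) = 1
LCM = 131*115/1 = 15065/1 = 15065

LCM = 15065


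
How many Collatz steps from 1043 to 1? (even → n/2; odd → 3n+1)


1043 → 3130 → 1565 → 4696 → 2348 → 1174 → 587 → 1762 → 881 → 2644 → 1322 → 661 → 1984 → 992 → 496 → 248 → 124 → 62 → 31 → 94 → 47 → 142 → 71 → 214 → 107 → 322 → 161 → 484 → 242 → 121 → 364 → 182 → 91 → 274 → 137 → 412 → 206 → 103 → 310 → 155 → 466 → 233 → 700 → 350 → 175 → 526 → 263 → 790 → 395 → 1186 → 593 → 1780 → 890 → 445 → 1336 → 668 → 334 → 167 → 502 → 251 → 754 → 377 → 1132 → 566 → 283 → 850 → 425 → 1276 → 638 → 319 → 958 → 479 → 1438 → 719 → 2158 → 1079 → 3238 → 1619 → 4858 → 2429 → 7288 → 3644 → 1822 → 911 → 2734 → 1367 → 4102 → 2051 → 6154 → 3077 → 9232 → 4616 → 2308 → 1154 → 577 → 1732 → 866 → 433 → 1300 → 650 → 325 → 976 → 488 → 244 → 122 → 61 → 184 → 92 → 46 → 23 → 70 → 35 → 106 → 53 → 160 → 80 → 40 → 20 → 10 → 5 → 16 → 8 → 4 → 2 → 1
Total steps = 124

124 steps


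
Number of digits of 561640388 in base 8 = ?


561640388 in base 8 = 4136371704
Number of digits = 10

10 digits (base 8)


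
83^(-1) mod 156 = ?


Use the extended Euclidean algorithm on (156, 83); each row r = 156*s + 83*t:
r=156, s=1, t=0
r=83, s=0, t=1
q=1: r=73, s=1, t=-1   [156*(1) + 83*(-1) = 73]
q=1: r=10, s=-1, t=2   [156*(-1) + 83*(2) = 10]
q=7: r=3, s=8, t=-15   [156*(8) + 83*(-15) = 3]
q=3: r=1, s=-25, t=47   [156*(-25) + 83*(47) = 1]
q=3: r=0, s=83, t=-156   [156*(83) + 83*(-156) = 0]
GCD = 1 with t = 47, so 83*(47) ≡ 1 (mod 156)
Inverse = 47 mod 156 = 47
Check: 83 * 47 = 3901 ≡ 1 (mod 156)

83^(-1) ≡ 47 (mod 156)


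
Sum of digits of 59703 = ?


5 + 9 + 7 + 0 + 3 = 24


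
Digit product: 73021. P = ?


7 × 3 × 0 × 2 × 1 = 0


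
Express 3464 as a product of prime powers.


3464 / 2 = 1732
1732 / 2 = 866
866 / 2 = 433
433 / 433 = 1
3464 = 2^3 × 433


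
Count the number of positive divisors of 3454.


3454 = 2^1 × 11^1 × 157^1
d(3454) = (1+1) × (1+1) × (1+1) = 8

8 divisors


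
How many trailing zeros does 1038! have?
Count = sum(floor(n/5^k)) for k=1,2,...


floor(1038/5) = 207
floor(1038/25) = 41
floor(1038/125) = 8
floor(1038/625) = 1
Total = 257

257 trailing zeros


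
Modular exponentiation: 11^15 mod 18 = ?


11^1 mod 18 = 11
11^2 mod 18 = 13
11^3 mod 18 = 17
11^4 mod 18 = 7
11^5 mod 18 = 5
11^6 mod 18 = 1
11^7 mod 18 = 11
11^8 mod 18 = 13
11^9 mod 18 = 17
11^10 mod 18 = 7
11^11 mod 18 = 5
11^12 mod 18 = 1
11^13 mod 18 = 11
11^14 mod 18 = 13
11^15 mod 18 = 17


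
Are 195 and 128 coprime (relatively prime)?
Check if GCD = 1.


Euclidean algorithm:
195 = 1 * 128 + 67
128 = 1 * 67 + 61
67 = 1 * 61 + 6
61 = 10 * 6 + 1
6 = 6 * 1 + 0
GCD(195, 128) = 1

Yes, coprime (GCD = 1)


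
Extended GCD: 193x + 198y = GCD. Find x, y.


Tabular extended Euclidean (each row: r = 193*s + 198*t):
r=193, s=1, t=0
r=198, s=0, t=1
q=0: r=193, s=1, t=0   [193*(1) + 198*(0) = 193]
q=1: r=5, s=-1, t=1   [193*(-1) + 198*(1) = 5]
q=38: r=3, s=39, t=-38   [193*(39) + 198*(-38) = 3]
q=1: r=2, s=-40, t=39   [193*(-40) + 198*(39) = 2]
q=1: r=1, s=79, t=-77   [193*(79) + 198*(-77) = 1]
q=2: r=0, s=-198, t=193   [193*(-198) + 198*(193) = 0]
GCD = 1; from the row with r=1: x=79, y=-77
Check: 193*(79) + 198*(-77) = 15247 - 15246 = 1

GCD = 1, x = 79, y = -77


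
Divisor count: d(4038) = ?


4038 = 2^1 × 3^1 × 673^1
d(4038) = (1+1) × (1+1) × (1+1) = 8

8 divisors


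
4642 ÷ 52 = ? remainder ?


4642 = 52 * 89 + 14
Check: 4628 + 14 = 4642

q = 89, r = 14


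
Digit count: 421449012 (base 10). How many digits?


421449012 has 9 digits in base 10
floor(log10(421449012)) + 1 = floor(8.6247) + 1 = 9

9 digits (base 10)


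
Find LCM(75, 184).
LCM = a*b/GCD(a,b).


GCD(75, 184) = 1
LCM = 75*184/1 = 13800/1 = 13800

LCM = 13800


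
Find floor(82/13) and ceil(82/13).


82/13 = 6.3077
floor = 6
ceil = 7

floor = 6, ceil = 7


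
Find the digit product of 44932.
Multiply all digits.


4 × 4 × 9 × 3 × 2 = 864


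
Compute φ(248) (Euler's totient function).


248 = 2^3 × 31
Prime factors: 2, 31
φ(248) = 248 × (1-1/2) × (1-1/31)
= 248 × 1/2 × 30/31 = 120

φ(248) = 120


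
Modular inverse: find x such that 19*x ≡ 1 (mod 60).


Use the extended Euclidean algorithm on (60, 19); each row r = 60*s + 19*t:
r=60, s=1, t=0
r=19, s=0, t=1
q=3: r=3, s=1, t=-3   [60*(1) + 19*(-3) = 3]
q=6: r=1, s=-6, t=19   [60*(-6) + 19*(19) = 1]
q=3: r=0, s=19, t=-60   [60*(19) + 19*(-60) = 0]
GCD = 1 with t = 19, so 19*(19) ≡ 1 (mod 60)
Inverse = 19 mod 60 = 19
Check: 19 * 19 = 361 ≡ 1 (mod 60)

19^(-1) ≡ 19 (mod 60)


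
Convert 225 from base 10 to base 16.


225 (base 10) = 225 (decimal)
225 (decimal) = E1 (base 16)


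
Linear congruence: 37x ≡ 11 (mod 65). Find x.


GCD(37, 65) = 1, unique solution
a^(-1) mod 65 = 58
x = 58 * 11 mod 65 = 53

x ≡ 53 (mod 65)


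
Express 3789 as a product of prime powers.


3789 / 3 = 1263
1263 / 3 = 421
421 / 421 = 1
3789 = 3^2 × 421


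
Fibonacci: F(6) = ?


Sequence: 1, 1, 2, 3, 5, 8
F(6) = 8


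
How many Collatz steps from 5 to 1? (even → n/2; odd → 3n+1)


5 → 16 → 8 → 4 → 2 → 1
Total steps = 5

5 steps


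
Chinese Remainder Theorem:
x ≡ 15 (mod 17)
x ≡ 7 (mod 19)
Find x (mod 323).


M = 17*19 = 323
M1 = M/17 = 19, M2 = M/19 = 17
M1^(-1) mod 17 = 9, M2^(-1) mod 19 = 9
x = 15*19*9 + 7*17*9 = 3636
3636 mod 323 = 83
Check: 83 mod 17 = 15 ✓, 83 mod 19 = 7 ✓

x ≡ 83 (mod 323)


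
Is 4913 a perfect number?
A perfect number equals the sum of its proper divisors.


Proper divisors of 4913: 1, 17, 289
Sum = 1 + 17 + 289 = 307

No, 4913 is not perfect (307 ≠ 4913)


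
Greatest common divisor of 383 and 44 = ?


383 = 8 * 44 + 31
44 = 1 * 31 + 13
31 = 2 * 13 + 5
13 = 2 * 5 + 3
5 = 1 * 3 + 2
3 = 1 * 2 + 1
2 = 2 * 1 + 0
GCD = 1


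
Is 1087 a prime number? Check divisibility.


Check divisors up to sqrt(1087) = 32.9697
No divisors found.
1087 is prime.

Yes, 1087 is prime


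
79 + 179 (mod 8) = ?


79 + 179 = 258
258 mod 8 = 2


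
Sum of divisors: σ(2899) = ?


Divisors of 2899: 1, 13, 223, 2899
Sum = 1 + 13 + 223 + 2899 = 3136

σ(2899) = 3136


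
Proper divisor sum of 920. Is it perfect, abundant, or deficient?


Proper divisors: 1, 2, 4, 5, 8, 10, 20, 23, 40, 46, 92, 115, 184, 230, 460
Sum = 1 + 2 + 4 + 5 + 8 + 10 + 20 + 23 + 40 + 46 + 92 + 115 + 184 + 230 + 460 = 1240
1240 > 920 → abundant

s(920) = 1240 (abundant)


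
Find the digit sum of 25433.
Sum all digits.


2 + 5 + 4 + 3 + 3 = 17


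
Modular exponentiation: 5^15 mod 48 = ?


5^1 mod 48 = 5
5^2 mod 48 = 25
5^3 mod 48 = 29
5^4 mod 48 = 1
5^5 mod 48 = 5
5^6 mod 48 = 25
5^7 mod 48 = 29
5^8 mod 48 = 1
5^9 mod 48 = 5
5^10 mod 48 = 25
5^11 mod 48 = 29
5^12 mod 48 = 1
5^13 mod 48 = 5
5^14 mod 48 = 25
5^15 mod 48 = 29


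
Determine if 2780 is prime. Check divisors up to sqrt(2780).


2780 / 2 = 1390 (exact division)
2780 is NOT prime.

No, 2780 is not prime


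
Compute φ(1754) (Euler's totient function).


1754 = 2 × 877
Prime factors: 2, 877
φ(1754) = 1754 × (1-1/2) × (1-1/877)
= 1754 × 1/2 × 876/877 = 876

φ(1754) = 876


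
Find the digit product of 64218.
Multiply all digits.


6 × 4 × 2 × 1 × 8 = 384


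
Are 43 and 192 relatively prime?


Euclidean algorithm:
192 = 4 * 43 + 20
43 = 2 * 20 + 3
20 = 6 * 3 + 2
3 = 1 * 2 + 1
2 = 2 * 1 + 0
GCD(43, 192) = 1

Yes, coprime (GCD = 1)


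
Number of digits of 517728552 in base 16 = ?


517728552 in base 16 = 1EDBE928
Number of digits = 8

8 digits (base 16)


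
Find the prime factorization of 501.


501 / 3 = 167
167 / 167 = 1
501 = 3 × 167


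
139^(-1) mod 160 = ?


Use the extended Euclidean algorithm on (160, 139); each row r = 160*s + 139*t:
r=160, s=1, t=0
r=139, s=0, t=1
q=1: r=21, s=1, t=-1   [160*(1) + 139*(-1) = 21]
q=6: r=13, s=-6, t=7   [160*(-6) + 139*(7) = 13]
q=1: r=8, s=7, t=-8   [160*(7) + 139*(-8) = 8]
q=1: r=5, s=-13, t=15   [160*(-13) + 139*(15) = 5]
q=1: r=3, s=20, t=-23   [160*(20) + 139*(-23) = 3]
q=1: r=2, s=-33, t=38   [160*(-33) + 139*(38) = 2]
q=1: r=1, s=53, t=-61   [160*(53) + 139*(-61) = 1]
q=2: r=0, s=-139, t=160   [160*(-139) + 139*(160) = 0]
GCD = 1 with t = -61, so 139*(-61) ≡ 1 (mod 160)
Inverse = -61 mod 160 = 99
Check: 139 * 99 = 13761 ≡ 1 (mod 160)

139^(-1) ≡ 99 (mod 160)


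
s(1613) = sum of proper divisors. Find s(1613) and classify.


Proper divisors: 1
Sum = 1 = 1
1 < 1613 → deficient

s(1613) = 1 (deficient)


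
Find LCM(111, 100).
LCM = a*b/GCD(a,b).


GCD(111, 100) = 1
LCM = 111*100/1 = 11100/1 = 11100

LCM = 11100


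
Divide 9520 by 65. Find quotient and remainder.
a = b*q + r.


9520 = 65 * 146 + 30
Check: 9490 + 30 = 9520

q = 146, r = 30


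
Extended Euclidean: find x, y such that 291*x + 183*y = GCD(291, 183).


Tabular extended Euclidean (each row: r = 291*s + 183*t):
r=291, s=1, t=0
r=183, s=0, t=1
q=1: r=108, s=1, t=-1   [291*(1) + 183*(-1) = 108]
q=1: r=75, s=-1, t=2   [291*(-1) + 183*(2) = 75]
q=1: r=33, s=2, t=-3   [291*(2) + 183*(-3) = 33]
q=2: r=9, s=-5, t=8   [291*(-5) + 183*(8) = 9]
q=3: r=6, s=17, t=-27   [291*(17) + 183*(-27) = 6]
q=1: r=3, s=-22, t=35   [291*(-22) + 183*(35) = 3]
q=2: r=0, s=61, t=-97   [291*(61) + 183*(-97) = 0]
GCD = 3; from the row with r=3: x=-22, y=35
Check: 291*(-22) + 183*(35) = -6402 + 6405 = 3

GCD = 3, x = -22, y = 35


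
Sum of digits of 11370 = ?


1 + 1 + 3 + 7 + 0 = 12


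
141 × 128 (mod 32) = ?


141 × 128 = 18048
18048 mod 32 = 0


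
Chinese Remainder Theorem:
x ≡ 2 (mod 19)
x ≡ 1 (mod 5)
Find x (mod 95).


M = 19*5 = 95
M1 = M/19 = 5, M2 = M/5 = 19
M1^(-1) mod 19 = 4, M2^(-1) mod 5 = 4
x = 2*5*4 + 1*19*4 = 116
116 mod 95 = 21
Check: 21 mod 19 = 2 ✓, 21 mod 5 = 1 ✓

x ≡ 21 (mod 95)


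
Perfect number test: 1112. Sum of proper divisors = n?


Proper divisors of 1112: 1, 2, 4, 8, 139, 278, 556
Sum = 1 + 2 + 4 + 8 + 139 + 278 + 556 = 988

No, 1112 is not perfect (988 ≠ 1112)


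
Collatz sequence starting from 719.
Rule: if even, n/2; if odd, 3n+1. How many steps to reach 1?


719 → 2158 → 1079 → 3238 → 1619 → 4858 → 2429 → 7288 → 3644 → 1822 → 911 → 2734 → 1367 → 4102 → 2051 → 6154 → 3077 → 9232 → 4616 → 2308 → 1154 → 577 → 1732 → 866 → 433 → 1300 → 650 → 325 → 976 → 488 → 244 → 122 → 61 → 184 → 92 → 46 → 23 → 70 → 35 → 106 → 53 → 160 → 80 → 40 → 20 → 10 → 5 → 16 → 8 → 4 → 2 → 1
Total steps = 51

51 steps


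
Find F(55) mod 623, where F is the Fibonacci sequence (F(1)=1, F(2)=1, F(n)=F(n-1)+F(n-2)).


F(k) mod 623 for k=1..55:
1, 1, 2, 3, 5, 8, 13, 21, 34, 55, 89, 144, 233, 377, 610, 364, 351, 92, 443, 535, 355, 267, 622, 266, 265, 531, 173, 81, 254, 335, 589, 301, 267, 568, 212, 157, 369, 526, 272, 175, 447, 622, 446, 445, 268, 90, 358, 448, 183, 8, 191, 199, 390, 589, 356
F(55) mod 623 = 356


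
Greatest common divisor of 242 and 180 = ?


242 = 1 * 180 + 62
180 = 2 * 62 + 56
62 = 1 * 56 + 6
56 = 9 * 6 + 2
6 = 3 * 2 + 0
GCD = 2


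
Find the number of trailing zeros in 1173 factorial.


floor(1173/5) = 234
floor(1173/25) = 46
floor(1173/125) = 9
floor(1173/625) = 1
Total = 290

290 trailing zeros


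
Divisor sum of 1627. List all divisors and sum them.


Divisors of 1627: 1, 1627
Sum = 1 + 1627 = 1628

σ(1627) = 1628
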